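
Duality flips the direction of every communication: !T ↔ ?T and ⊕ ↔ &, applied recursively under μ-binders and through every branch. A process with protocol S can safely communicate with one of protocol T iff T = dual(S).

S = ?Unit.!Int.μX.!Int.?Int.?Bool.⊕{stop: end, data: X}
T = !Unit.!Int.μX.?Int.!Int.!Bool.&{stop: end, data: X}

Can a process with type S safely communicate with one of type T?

NO

?Unit | !Unit  ✓
  !Int | !Int  ✗ same direction on both sides — not dual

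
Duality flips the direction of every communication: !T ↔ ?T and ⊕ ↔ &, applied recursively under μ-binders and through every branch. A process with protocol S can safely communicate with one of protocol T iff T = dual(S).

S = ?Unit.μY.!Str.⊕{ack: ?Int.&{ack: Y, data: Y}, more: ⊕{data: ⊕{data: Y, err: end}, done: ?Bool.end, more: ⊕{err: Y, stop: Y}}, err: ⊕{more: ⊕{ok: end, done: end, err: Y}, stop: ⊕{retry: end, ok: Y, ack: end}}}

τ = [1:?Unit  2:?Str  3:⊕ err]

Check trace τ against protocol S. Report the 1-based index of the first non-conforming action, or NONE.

2

[1] ?Unit  ok  state: μY.…
[2] got ?Str, protocol expects !Str  ✗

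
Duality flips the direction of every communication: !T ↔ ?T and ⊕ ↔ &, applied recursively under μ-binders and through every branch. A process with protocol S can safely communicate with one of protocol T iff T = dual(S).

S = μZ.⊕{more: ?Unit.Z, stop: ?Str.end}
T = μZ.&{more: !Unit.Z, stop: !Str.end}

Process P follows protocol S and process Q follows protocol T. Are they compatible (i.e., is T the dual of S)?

YES

μZ vs μZ  ok (μ self-dual)
  ⊕{more,stop} vs &{more,stop}  ok label sets agree
    case more:
      ?Unit vs !Unit  ok
        Z vs Z  ok
    case stop:
      ?Str vs !Str  ok
        end vs end  ok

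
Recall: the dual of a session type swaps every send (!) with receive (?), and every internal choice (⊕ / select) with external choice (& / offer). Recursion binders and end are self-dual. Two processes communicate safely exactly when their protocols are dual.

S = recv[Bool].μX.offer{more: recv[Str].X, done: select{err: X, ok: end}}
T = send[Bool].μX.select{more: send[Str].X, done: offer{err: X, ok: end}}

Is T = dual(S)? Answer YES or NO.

recv[Bool] | send[Bool]  match
  μX | μX  match (μ self-dual)
    offer{more,done} | select{more,done}  match labels match
      case more:
        recv[Str] | send[Str]  match
          X | X  match
      case done:
        select{err,ok} | offer{err,ok}  match labels match
          case err:
            X | X  match
          case ok:
            end | end  match

YES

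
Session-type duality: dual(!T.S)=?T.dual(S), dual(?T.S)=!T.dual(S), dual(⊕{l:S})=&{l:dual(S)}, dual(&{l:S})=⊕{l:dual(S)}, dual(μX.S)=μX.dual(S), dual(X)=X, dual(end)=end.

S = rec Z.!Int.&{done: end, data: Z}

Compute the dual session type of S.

rec Z = rec Z  (rec unchanged)
  !Int = ?Int
    &{done,data} = +{done,data}  (&→⊕)
      case done:
        end ↦ end
      case data:
        Z ↦ Z

rec Z.?Int.+{done: end, data: Z}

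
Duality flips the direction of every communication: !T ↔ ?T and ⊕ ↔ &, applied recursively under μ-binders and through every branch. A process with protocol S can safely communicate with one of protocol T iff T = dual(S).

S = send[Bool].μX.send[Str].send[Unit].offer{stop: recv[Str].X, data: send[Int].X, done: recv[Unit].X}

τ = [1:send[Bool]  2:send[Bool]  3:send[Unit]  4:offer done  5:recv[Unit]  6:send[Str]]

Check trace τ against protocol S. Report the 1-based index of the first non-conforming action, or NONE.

2

[1] send[Bool]  match  residual = μX.…
[2] got send[Bool], protocol expects send[Str]  ✗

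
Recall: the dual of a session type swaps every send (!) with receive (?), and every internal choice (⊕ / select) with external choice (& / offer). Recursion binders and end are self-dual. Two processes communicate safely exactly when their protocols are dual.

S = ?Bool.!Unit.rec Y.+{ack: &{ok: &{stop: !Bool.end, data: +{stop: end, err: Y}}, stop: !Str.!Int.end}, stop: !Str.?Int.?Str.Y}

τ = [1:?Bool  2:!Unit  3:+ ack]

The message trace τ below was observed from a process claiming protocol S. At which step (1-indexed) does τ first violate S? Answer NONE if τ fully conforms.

NONE

step 1: ?Bool  ok  residual = !Unit.rec Y.…
step 2: !Unit  ok  residual = rec Y.…
step 3: + ack  ok  residual = &{ok: &{stop: !Bool.end, data: +{stop: end, err: rec Y.…}}, stop: !Str.!Int.end}
trace exhausted — no violation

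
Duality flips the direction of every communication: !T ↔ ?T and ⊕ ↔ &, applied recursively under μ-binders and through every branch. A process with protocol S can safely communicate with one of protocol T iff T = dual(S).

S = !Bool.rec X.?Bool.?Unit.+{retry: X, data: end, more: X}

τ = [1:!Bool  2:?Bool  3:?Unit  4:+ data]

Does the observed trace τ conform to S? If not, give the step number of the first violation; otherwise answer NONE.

@1 !Bool  match  residual = rec X.…
@2 ?Bool  match  residual = ?Unit.+{retry: rec X.…, data: end, more: rec X.…}
@3 ?Unit  match  residual = +{retry: rec X.…, data: end, more: rec X.…}
@4 + data  match  residual = end
τ conforms to S (length 4)

NONE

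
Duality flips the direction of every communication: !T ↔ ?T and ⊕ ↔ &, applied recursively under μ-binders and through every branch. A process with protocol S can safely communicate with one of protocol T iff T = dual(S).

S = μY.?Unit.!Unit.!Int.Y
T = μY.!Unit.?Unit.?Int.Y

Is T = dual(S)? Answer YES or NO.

μY vs μY  ✓ (μ self-dual)
  ?Unit vs !Unit  ✓
    !Unit vs ?Unit  ✓
      !Int vs ?Int  ✓
        Y vs Y  ✓

YES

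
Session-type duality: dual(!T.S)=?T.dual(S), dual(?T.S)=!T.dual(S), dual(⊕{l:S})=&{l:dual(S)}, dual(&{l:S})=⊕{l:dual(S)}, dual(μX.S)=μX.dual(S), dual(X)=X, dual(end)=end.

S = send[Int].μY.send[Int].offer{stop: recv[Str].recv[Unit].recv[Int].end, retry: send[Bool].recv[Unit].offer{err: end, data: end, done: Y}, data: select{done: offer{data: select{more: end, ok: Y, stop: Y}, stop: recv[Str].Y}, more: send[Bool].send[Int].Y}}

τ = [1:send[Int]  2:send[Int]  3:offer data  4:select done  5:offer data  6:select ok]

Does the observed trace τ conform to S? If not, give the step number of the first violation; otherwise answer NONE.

NONE

step 1: send[Int]  match  now at μY.…
step 2: send[Int]  match  now at offer{stop: recv[Str].recv[Unit].recv[Int].end, retry: send[Bool].recv[Unit].offer{err: end, data: end, done: μY.…}, data: select{done: offer{data: select{more: end, ok: μY.…, stop: μY.…}, stop: recv[Str].μY.…}, more: send[Bool].send[Int].μY.…}}
step 3: offer data  match  now at select{done: offer{data: select{more: end, ok: μY.…, stop: μY.…}, stop: recv[Str].μY.…}, more: send[Bool].send[Int].μY.…}
step 4: select done  match  now at offer{data: select{more: end, ok: μY.…, stop: μY.…}, stop: recv[Str].μY.…}
step 5: offer data  match  now at select{more: end, ok: μY.…, stop: μY.…}
step 6: select ok  match  now at μY.…
all 6 steps conform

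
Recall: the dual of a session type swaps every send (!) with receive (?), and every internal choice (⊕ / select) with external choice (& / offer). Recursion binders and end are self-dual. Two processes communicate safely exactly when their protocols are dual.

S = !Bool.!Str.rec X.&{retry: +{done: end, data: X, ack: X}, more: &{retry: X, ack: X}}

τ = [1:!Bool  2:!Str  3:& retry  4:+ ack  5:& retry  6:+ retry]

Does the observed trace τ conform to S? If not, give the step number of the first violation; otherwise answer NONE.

6

@1 !Bool  ✓  state: !Str.rec X.…
@2 !Str  ✓  state: rec X.…
@3 & retry  ✓  state: +{done: end, data: rec X.…, ack: rec X.…}
@4 + ack  ✓  state: rec X.…
@5 & retry  ✓  state: +{done: end, data: rec X.…, ack: rec X.…}
@6 got + retry, protocol expects + done or + data or + ack  ✗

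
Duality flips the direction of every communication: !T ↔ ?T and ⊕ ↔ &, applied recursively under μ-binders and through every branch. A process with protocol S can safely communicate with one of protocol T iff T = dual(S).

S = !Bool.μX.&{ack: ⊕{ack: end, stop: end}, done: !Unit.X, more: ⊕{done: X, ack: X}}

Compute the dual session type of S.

?Bool.μX.⊕{ack: &{ack: end, stop: end}, done: ?Unit.X, more: &{done: X, ack: X}}

!Bool → ?Bool
  μX → μX  (μ self-dual)
    &{ack,done,more} → ⊕{ack,done,more}  (offer→select)
      • ack:
        ⊕{ack,stop} → &{ack,stop}  (⊕→&)
          • ack:
            end self-dual
          • stop:
            end self-dual
      • done:
        !Unit → ?Unit
          X self-dual
      • more:
        ⊕{done,ack} → &{done,ack}  (⊕→&)
          • done:
            X self-dual
          • ack:
            X self-dual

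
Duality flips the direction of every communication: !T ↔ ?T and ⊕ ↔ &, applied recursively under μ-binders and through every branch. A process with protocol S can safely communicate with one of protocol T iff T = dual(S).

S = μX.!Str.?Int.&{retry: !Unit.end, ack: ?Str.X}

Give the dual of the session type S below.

μX → μX  (binder kept)
  !Str → ?Str
    ?Int → !Int
      &{retry,ack} → ⊕{retry,ack}  (&→⊕)
        case retry:
          !Unit → ?Unit
            end self-dual
        case ack:
          ?Str → !Str
            X self-dual

μX.?Str.!Int.⊕{retry: ?Unit.end, ack: !Str.X}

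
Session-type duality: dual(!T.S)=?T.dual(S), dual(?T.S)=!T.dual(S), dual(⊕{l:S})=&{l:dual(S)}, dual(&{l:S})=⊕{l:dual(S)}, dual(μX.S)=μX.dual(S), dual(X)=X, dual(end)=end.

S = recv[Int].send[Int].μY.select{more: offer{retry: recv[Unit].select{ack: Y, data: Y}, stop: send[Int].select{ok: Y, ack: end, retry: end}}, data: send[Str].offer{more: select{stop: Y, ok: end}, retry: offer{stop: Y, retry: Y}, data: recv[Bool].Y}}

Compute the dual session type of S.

send[Int].recv[Int].μY.offer{more: select{retry: send[Unit].offer{ack: Y, data: Y}, stop: recv[Int].offer{ok: Y, ack: end, retry: end}}, data: recv[Str].select{more: offer{stop: Y, ok: end}, retry: select{stop: Y, retry: Y}, data: send[Bool].Y}}

recv[Int] → send[Int]
  send[Int] → recv[Int]
    μY → μY  (rec unchanged)
      select{more,data} → offer{more,data}  (select→offer)
        [more]
          offer{retry,stop} → select{retry,stop}  (&→⊕)
            [retry]
              recv[Unit] → send[Unit]
                select{ack,data} → offer{ack,data}  (select→offer)
                  [ack]
                    dual(Y) = Y
                  [data]
                    dual(Y) = Y
            [stop]
              send[Int] → recv[Int]
                select{ok,ack,retry} → offer{ok,ack,retry}  (select→offer)
                  [ok]
                    dual(Y) = Y
                  [ack]
                    dual(end) = end
                  [retry]
                    dual(end) = end
        [data]
          send[Str] → recv[Str]
            offer{more,retry,data} → select{more,retry,data}  (&→⊕)
              [more]
                select{stop,ok} → offer{stop,ok}  (select→offer)
                  [stop]
                    dual(Y) = Y
                  [ok]
                    dual(end) = end
              [retry]
                offer{stop,retry} → select{stop,retry}  (&→⊕)
                  [stop]
                    dual(Y) = Y
                  [retry]
                    dual(Y) = Y
              [data]
                recv[Bool] → send[Bool]
                  dual(Y) = Y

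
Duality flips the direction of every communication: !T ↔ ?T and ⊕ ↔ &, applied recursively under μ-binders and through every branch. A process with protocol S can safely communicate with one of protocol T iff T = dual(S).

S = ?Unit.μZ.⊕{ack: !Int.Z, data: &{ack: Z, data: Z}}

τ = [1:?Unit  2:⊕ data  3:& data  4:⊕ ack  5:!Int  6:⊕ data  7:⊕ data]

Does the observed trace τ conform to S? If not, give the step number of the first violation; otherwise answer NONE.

@1 ?Unit  ✓  cont: μZ.…
@2 ⊕ data  ✓  cont: &{ack: μZ.…, data: μZ.…}
@3 & data  ✓  cont: μZ.…
@4 ⊕ ack  ✓  cont: !Int.μZ.…
@5 !Int  ✓  cont: μZ.…
@6 ⊕ data  ✓  cont: &{ack: μZ.…, data: μZ.…}
@7 got ⊕ data, protocol expects & ack or & data  ✗

7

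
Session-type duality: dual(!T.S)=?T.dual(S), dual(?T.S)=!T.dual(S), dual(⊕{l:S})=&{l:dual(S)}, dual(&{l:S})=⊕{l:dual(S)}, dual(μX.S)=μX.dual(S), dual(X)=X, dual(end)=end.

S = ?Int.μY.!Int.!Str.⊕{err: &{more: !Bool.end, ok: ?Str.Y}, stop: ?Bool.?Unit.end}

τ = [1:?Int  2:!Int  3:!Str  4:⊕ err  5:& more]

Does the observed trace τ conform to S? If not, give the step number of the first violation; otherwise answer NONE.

@1 ?Int  match  now at μY.…
@2 !Int  match  now at !Str.⊕{err: &{more: !Bool.end, ok: ?Str.μY.…}, stop: ?Bool.?Unit.end}
@3 !Str  match  now at ⊕{err: &{more: !Bool.end, ok: ?Str.μY.…}, stop: ?Bool.?Unit.end}
@4 ⊕ err  match  now at &{more: !Bool.end, ok: ?Str.μY.…}
@5 & more  match  now at !Bool.end
all 5 steps conform

NONE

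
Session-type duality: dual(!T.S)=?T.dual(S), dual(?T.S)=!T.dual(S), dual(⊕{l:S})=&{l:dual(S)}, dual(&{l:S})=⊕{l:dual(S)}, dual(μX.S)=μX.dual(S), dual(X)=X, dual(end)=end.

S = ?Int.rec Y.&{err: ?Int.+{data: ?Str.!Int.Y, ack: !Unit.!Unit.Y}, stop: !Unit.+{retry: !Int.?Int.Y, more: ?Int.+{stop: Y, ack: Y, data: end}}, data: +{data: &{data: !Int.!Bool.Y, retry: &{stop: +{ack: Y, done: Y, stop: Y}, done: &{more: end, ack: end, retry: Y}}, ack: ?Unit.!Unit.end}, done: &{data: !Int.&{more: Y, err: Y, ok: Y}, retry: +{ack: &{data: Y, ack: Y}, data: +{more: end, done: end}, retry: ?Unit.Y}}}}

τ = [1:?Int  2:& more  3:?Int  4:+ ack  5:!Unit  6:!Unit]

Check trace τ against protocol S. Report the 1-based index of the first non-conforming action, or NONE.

2

[1] ?Int  ✓  state: rec Y.…
[2] got & more, protocol expects & err or & stop or & data  ✗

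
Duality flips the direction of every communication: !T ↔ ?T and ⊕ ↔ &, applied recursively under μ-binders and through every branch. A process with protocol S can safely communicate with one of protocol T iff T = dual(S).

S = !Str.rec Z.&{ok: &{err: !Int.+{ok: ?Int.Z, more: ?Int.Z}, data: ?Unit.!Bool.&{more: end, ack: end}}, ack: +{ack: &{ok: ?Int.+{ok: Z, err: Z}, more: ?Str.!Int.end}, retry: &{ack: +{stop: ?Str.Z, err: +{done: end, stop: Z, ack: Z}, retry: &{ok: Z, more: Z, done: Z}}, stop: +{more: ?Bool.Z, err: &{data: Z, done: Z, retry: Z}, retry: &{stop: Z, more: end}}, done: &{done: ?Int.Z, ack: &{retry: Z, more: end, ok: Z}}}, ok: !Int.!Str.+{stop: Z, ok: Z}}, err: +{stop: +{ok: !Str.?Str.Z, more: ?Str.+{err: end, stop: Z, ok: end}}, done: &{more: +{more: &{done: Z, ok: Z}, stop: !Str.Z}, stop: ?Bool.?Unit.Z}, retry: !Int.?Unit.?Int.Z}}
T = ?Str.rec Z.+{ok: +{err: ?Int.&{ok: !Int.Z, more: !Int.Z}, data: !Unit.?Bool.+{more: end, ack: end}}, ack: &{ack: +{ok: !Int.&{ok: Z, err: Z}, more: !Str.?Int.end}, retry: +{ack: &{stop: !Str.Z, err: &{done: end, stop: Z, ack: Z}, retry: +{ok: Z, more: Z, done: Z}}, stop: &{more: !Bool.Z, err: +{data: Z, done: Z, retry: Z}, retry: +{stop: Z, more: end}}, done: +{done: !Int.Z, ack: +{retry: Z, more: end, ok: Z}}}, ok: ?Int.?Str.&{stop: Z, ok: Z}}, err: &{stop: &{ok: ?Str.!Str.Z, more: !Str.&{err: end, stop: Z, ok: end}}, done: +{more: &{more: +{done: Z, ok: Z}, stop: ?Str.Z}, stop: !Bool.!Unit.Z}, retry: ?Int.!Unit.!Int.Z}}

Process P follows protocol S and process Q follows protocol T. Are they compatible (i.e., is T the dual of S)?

!Str ‖ ?Str  match
  rec Z ‖ rec Z  match (binder kept)
    &{ok,ack,err} ‖ +{ok,ack,err}  match same labels
      case ok:
        &{err,data} ‖ +{err,data}  match same labels
          case err:
            !Int ‖ ?Int  match
              +{ok,more} ‖ &{ok,more}  match same labels
                case ok:
                  ?Int ‖ !Int  match
                    Z ‖ Z  match
                case more:
                  ?Int ‖ !Int  match
                    Z ‖ Z  match
          case data:
            ?Unit ‖ !Unit  match
              !Bool ‖ ?Bool  match
                &{more,ack} ‖ +{more,ack}  match same labels
                  case more:
                    end ‖ end  match
                  case ack:
                    end ‖ end  match
      case ack:
        +{ack,retry,ok} ‖ &{ack,retry,ok}  match same labels
          case ack:
            &{ok,more} ‖ +{ok,more}  match same labels
              case ok:
                ?Int ‖ !Int  match
                  +{ok,err} ‖ &{ok,err}  match same labels
                    case ok:
                      Z ‖ Z  match
                    case err:
                      Z ‖ Z  match
              case more:
                ?Str ‖ !Str  match
                  !Int ‖ ?Int  match
                    end ‖ end  match
          case retry:
            &{ack,stop,done} ‖ +{ack,stop,done}  match same labels
              case ack:
                +{stop,err,retry} ‖ &{stop,err,retry}  match same labels
                  case stop:
                    ?Str ‖ !Str  match
                      Z ‖ Z  match
                  case err:
                    +{done,stop,ack} ‖ &{done,stop,ack}  match same labels
                      case done:
                        end ‖ end  match
                      case stop:
                        Z ‖ Z  match
                      case ack:
                        Z ‖ Z  match
                  case retry:
                    &{ok,more,done} ‖ +{ok,more,done}  match same labels
                      case ok:
                        Z ‖ Z  match
                      case more:
                        Z ‖ Z  match
                      case done:
                        Z ‖ Z  match
              case stop:
                +{more,err,retry} ‖ &{more,err,retry}  match same labels
                  case more:
                    ?Bool ‖ !Bool  match
                      Z ‖ Z  match
                  case err:
                    &{data,done,retry} ‖ +{data,done,retry}  match same labels
                      case data:
                        Z ‖ Z  match
                      case done:
                        Z ‖ Z  match
                      case retry:
                        Z ‖ Z  match
                  case retry:
                    &{stop,more} ‖ +{stop,more}  match same labels
                      case stop:
                        Z ‖ Z  match
                      case more:
                        end ‖ end  match
              case done:
                &{done,ack} ‖ +{done,ack}  match same labels
                  case done:
                    ?Int ‖ !Int  match
                      Z ‖ Z  match
                  case ack:
                    &{retry,more,ok} ‖ +{retry,more,ok}  match same labels
                      case retry:
                        Z ‖ Z  match
                      case more:
                        end ‖ end  match
                      case ok:
                        Z ‖ Z  match
          case ok:
            !Int ‖ ?Int  match
              !Str ‖ ?Str  match
                +{stop,ok} ‖ &{stop,ok}  match same labels
                  case stop:
                    Z ‖ Z  match
                  case ok:
                    Z ‖ Z  match
      case err:
        +{stop,done,retry} ‖ &{stop,done,retry}  match same labels
          case stop:
            +{ok,more} ‖ &{ok,more}  match same labels
              case ok:
                !Str ‖ ?Str  match
                  ?Str ‖ !Str  match
                    Z ‖ Z  match
              case more:
                ?Str ‖ !Str  match
                  +{err,stop,ok} ‖ &{err,stop,ok}  match same labels
                    case err:
                      end ‖ end  match
                    case stop:
                      Z ‖ Z  match
                    case ok:
                      end ‖ end  match
          case done:
            &{more,stop} ‖ +{more,stop}  match same labels
              case more:
                +{more,stop} ‖ &{more,stop}  match same labels
                  case more:
                    &{done,ok} ‖ +{done,ok}  match same labels
                      case done:
                        Z ‖ Z  match
                      case ok:
                        Z ‖ Z  match
                  case stop:
                    !Str ‖ ?Str  match
                      Z ‖ Z  match
              case stop:
                ?Bool ‖ !Bool  match
                  ?Unit ‖ !Unit  match
                    Z ‖ Z  match
          case retry:
            !Int ‖ ?Int  match
              ?Unit ‖ !Unit  match
                ?Int ‖ !Int  match
                  Z ‖ Z  match

YES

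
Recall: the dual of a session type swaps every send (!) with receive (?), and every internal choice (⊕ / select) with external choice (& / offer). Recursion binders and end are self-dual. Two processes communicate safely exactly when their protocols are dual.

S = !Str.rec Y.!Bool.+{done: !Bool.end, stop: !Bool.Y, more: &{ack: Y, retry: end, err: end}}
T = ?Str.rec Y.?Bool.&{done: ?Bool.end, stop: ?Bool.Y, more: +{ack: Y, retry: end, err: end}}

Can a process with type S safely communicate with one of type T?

!Str ‖ ?Str  match
  rec Y ‖ rec Y  match (rec unchanged)
    !Bool ‖ ?Bool  match
      +{done,stop,more} ‖ &{done,stop,more}  match labels match
        [done]
          !Bool ‖ ?Bool  match
            end ‖ end  match
        [stop]
          !Bool ‖ ?Bool  match
            Y ‖ Y  match
        [more]
          &{ack,retry,err} ‖ +{ack,retry,err}  match labels match
            [ack]
              Y ‖ Y  match
            [retry]
              end ‖ end  match
            [err]
              end ‖ end  match

YES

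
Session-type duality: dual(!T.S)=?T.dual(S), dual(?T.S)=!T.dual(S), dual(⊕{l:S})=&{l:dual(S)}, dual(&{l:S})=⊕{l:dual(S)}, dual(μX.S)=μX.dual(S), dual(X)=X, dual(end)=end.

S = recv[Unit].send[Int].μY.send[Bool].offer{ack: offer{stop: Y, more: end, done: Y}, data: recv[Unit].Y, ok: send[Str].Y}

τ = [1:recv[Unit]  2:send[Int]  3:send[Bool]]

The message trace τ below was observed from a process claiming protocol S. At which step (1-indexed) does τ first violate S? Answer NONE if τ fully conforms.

[1] recv[Unit]  ✓  residual = send[Int].μY.…
[2] send[Int]  ✓  residual = μY.…
[3] send[Bool]  ✓  residual = offer{ack: offer{stop: μY.…, more: end, done: μY.…}, data: recv[Unit].μY.…, ok: send[Str].μY.…}
all 3 steps conform

NONE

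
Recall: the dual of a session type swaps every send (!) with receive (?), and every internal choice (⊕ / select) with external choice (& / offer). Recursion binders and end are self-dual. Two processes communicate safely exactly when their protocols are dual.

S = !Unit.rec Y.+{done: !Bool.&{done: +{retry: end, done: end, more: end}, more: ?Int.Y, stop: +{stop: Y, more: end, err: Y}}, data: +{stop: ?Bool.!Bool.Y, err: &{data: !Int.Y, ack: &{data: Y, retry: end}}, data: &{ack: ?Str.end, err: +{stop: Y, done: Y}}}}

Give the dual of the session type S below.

?Unit.rec Y.&{done: ?Bool.+{done: &{retry: end, done: end, more: end}, more: !Int.Y, stop: &{stop: Y, more: end, err: Y}}, data: &{stop: !Bool.?Bool.Y, err: +{data: ?Int.Y, ack: +{data: Y, retry: end}}, data: +{ack: !Str.end, err: &{stop: Y, done: Y}}}}

!Unit → ?Unit
  rec Y → rec Y  (rec unchanged)
    +{done,data} → &{done,data}  (⊕→&)
      [done]
        !Bool → ?Bool
          &{done,more,stop} → +{done,more,stop}  (offer→select)
            [done]
              +{retry,done,more} → &{retry,done,more}  (⊕→&)
                [retry]
                  end ↦ end
                [done]
                  end ↦ end
                [more]
                  end ↦ end
            [more]
              ?Int → !Int
                Y ↦ Y
            [stop]
              +{stop,more,err} → &{stop,more,err}  (⊕→&)
                [stop]
                  Y ↦ Y
                [more]
                  end ↦ end
                [err]
                  Y ↦ Y
      [data]
        +{stop,err,data} → &{stop,err,data}  (⊕→&)
          [stop]
            ?Bool → !Bool
              !Bool → ?Bool
                Y ↦ Y
          [err]
            &{data,ack} → +{data,ack}  (offer→select)
              [data]
                !Int → ?Int
                  Y ↦ Y
              [ack]
                &{data,retry} → +{data,retry}  (offer→select)
                  [data]
                    Y ↦ Y
                  [retry]
                    end ↦ end
          [data]
            &{ack,err} → +{ack,err}  (offer→select)
              [ack]
                ?Str → !Str
                  end ↦ end
              [err]
                +{stop,done} → &{stop,done}  (⊕→&)
                  [stop]
                    Y ↦ Y
                  [done]
                    Y ↦ Y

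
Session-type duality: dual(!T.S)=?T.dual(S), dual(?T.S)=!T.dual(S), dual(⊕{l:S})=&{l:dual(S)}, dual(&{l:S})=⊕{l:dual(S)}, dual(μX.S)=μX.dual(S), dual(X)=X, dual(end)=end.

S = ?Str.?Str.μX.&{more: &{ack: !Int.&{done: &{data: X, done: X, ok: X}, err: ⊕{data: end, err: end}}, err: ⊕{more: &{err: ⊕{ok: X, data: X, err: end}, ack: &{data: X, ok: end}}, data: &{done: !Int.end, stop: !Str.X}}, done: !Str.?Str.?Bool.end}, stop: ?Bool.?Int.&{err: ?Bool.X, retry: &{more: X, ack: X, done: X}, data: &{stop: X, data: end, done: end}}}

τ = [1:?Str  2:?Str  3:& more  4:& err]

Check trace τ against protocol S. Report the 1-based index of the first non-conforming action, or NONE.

step 1: ?Str  match  state: ?Str.μX.…
step 2: ?Str  match  state: μX.…
step 3: & more  match  state: &{ack: !Int.&{done: &{data: μX.…, done: μX.…, ok: μX.…}, err: ⊕{data: end, err: end}}, err: ⊕{more: &{err: ⊕{ok: μX.…, data: μX.…, err: end}, ack: &{data: μX.…, ok: end}}, data: &{done: !Int.end, stop: !Str.μX.…}}, done: !Str.?Str.?Bool.end}
step 4: & err  match  state: ⊕{more: &{err: ⊕{ok: μX.…, data: μX.…, err: end}, ack: &{data: μX.…, ok: end}}, data: &{done: !Int.end, stop: !Str.μX.…}}
τ conforms to S (length 4)

NONE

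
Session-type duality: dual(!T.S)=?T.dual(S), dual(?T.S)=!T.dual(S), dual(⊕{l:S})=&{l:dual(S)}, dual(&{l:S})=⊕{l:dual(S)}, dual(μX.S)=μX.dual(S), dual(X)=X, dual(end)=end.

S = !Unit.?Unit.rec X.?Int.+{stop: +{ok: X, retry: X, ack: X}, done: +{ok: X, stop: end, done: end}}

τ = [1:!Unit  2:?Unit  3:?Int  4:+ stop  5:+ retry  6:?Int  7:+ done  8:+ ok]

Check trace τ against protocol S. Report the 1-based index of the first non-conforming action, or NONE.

step 1: !Unit  ok  cont: ?Unit.rec X.…
step 2: ?Unit  ok  cont: rec X.…
step 3: ?Int  ok  cont: +{stop: +{ok: rec X.…, retry: rec X.…, ack: rec X.…}, done: +{ok: rec X.…, stop: end, done: end}}
step 4: + stop  ok  cont: +{ok: rec X.…, retry: rec X.…, ack: rec X.…}
step 5: + retry  ok  cont: rec X.…
step 6: ?Int  ok  cont: +{stop: +{ok: rec X.…, retry: rec X.…, ack: rec X.…}, done: +{ok: rec X.…, stop: end, done: end}}
step 7: + done  ok  cont: +{ok: rec X.…, stop: end, done: end}
step 8: + ok  ok  cont: rec X.…
τ conforms to S (length 8)

NONE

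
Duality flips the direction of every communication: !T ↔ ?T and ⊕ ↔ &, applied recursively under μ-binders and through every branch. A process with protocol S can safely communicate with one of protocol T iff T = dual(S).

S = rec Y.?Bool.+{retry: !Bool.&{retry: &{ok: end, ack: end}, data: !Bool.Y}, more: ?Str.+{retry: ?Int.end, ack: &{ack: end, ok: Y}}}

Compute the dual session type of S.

rec Y → rec Y  (rec unchanged)
  ?Bool → !Bool
    +{retry,more} → &{retry,more}  (select→offer)
      • retry:
        !Bool → ?Bool
          &{retry,data} → +{retry,data}  (&→⊕)
            • retry:
              &{ok,ack} → +{ok,ack}  (&→⊕)
                • ok:
                  end ↦ end
                • ack:
                  end ↦ end
            • data:
              !Bool → ?Bool
                Y ↦ Y
      • more:
        ?Str → !Str
          +{retry,ack} → &{retry,ack}  (select→offer)
            • retry:
              ?Int → !Int
                end ↦ end
            • ack:
              &{ack,ok} → +{ack,ok}  (&→⊕)
                • ack:
                  end ↦ end
                • ok:
                  Y ↦ Y

rec Y.!Bool.&{retry: ?Bool.+{retry: +{ok: end, ack: end}, data: ?Bool.Y}, more: !Str.&{retry: !Int.end, ack: +{ack: end, ok: Y}}}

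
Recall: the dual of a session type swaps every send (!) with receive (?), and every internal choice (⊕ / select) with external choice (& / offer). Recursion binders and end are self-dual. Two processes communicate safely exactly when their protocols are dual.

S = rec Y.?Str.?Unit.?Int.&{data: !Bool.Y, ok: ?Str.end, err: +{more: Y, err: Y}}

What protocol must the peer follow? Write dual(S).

rec Y.!Str.!Unit.!Int.+{data: ?Bool.Y, ok: !Str.end, err: &{more: Y, err: Y}}

rec Y ↦ rec Y  (rec unchanged)
  ?Str ↦ !Str
    ?Unit ↦ !Unit
      ?Int ↦ !Int
        &{data,ok,err} ↦ +{data,ok,err}  (external→internal)
          case data:
            !Bool ↦ ?Bool
              dual(Y) = Y
          case ok:
            ?Str ↦ !Str
              dual(end) = end
          case err:
            +{more,err} ↦ &{more,err}  (select→offer)
              case more:
                dual(Y) = Y
              case err:
                dual(Y) = Y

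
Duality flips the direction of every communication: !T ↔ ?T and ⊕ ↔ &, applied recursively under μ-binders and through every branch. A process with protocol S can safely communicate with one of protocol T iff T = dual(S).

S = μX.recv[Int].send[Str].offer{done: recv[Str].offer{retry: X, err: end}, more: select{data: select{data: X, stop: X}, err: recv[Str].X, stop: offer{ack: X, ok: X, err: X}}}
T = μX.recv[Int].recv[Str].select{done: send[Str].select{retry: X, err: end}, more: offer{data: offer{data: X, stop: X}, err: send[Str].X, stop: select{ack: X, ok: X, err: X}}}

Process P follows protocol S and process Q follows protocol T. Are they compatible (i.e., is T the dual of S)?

NO

μX vs μX  ok (μ self-dual)
  recv[Int] vs recv[Int]  ✗ same direction on both sides — not dual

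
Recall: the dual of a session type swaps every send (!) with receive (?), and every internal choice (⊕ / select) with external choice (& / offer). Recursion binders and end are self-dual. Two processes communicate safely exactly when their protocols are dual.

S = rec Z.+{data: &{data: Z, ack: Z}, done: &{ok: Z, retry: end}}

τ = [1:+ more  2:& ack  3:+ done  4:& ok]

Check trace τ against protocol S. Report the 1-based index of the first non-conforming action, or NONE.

1

[1] got + more, protocol expects + data or + done  ✗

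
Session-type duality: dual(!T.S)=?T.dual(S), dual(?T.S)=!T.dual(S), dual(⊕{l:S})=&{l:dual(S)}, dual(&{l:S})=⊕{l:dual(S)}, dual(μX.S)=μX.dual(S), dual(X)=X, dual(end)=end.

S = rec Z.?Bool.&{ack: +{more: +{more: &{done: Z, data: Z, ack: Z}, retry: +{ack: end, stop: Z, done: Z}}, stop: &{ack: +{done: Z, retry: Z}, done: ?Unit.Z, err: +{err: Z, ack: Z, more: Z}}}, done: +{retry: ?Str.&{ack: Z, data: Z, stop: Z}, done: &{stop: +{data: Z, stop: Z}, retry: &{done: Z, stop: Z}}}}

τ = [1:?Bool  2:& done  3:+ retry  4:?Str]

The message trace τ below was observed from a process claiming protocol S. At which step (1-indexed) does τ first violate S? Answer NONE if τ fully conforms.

NONE

step 1: ?Bool  ✓  now at &{ack: +{more: +{more: &{done: rec Z.…, data: rec Z.…, ack: rec Z.…}, retry: +{ack: end, stop: rec Z.…, done: rec Z.…}}, stop: &{ack: +{done: rec Z.…, retry: rec Z.…}, done: ?Unit.rec Z.…, err: +{err: rec Z.…, ack: rec Z.…, more: rec Z.…}}}, done: +{retry: ?Str.&{ack: rec Z.…, data: rec Z.…, stop: rec Z.…}, done: &{stop: +{data: rec Z.…, stop: rec Z.…}, retry: &{done: rec Z.…, stop: rec Z.…}}}}
step 2: & done  ✓  now at +{retry: ?Str.&{ack: rec Z.…, data: rec Z.…, stop: rec Z.…}, done: &{stop: +{data: rec Z.…, stop: rec Z.…}, retry: &{done: rec Z.…, stop: rec Z.…}}}
step 3: + retry  ✓  now at ?Str.&{ack: rec Z.…, data: rec Z.…, stop: rec Z.…}
step 4: ?Str  ✓  now at &{ack: rec Z.…, data: rec Z.…, stop: rec Z.…}
all 4 steps conform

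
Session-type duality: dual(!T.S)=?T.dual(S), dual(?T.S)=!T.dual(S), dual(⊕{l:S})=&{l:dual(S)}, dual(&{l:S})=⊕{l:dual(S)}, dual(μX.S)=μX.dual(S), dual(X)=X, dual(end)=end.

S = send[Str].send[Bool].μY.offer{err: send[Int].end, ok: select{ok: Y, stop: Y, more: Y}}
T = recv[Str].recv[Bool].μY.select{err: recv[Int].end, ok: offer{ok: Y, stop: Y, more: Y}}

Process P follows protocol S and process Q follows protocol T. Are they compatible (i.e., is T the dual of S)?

send[Str] ‖ recv[Str]  ✓
  send[Bool] ‖ recv[Bool]  ✓
    μY ‖ μY  ✓ (rec unchanged)
      offer{err,ok} ‖ select{err,ok}  ✓ same labels
        • err:
          send[Int] ‖ recv[Int]  ✓
            end ‖ end  ✓
        • ok:
          select{ok,stop,more} ‖ offer{ok,stop,more}  ✓ same labels
            • ok:
              Y ‖ Y  ✓
            • stop:
              Y ‖ Y  ✓
            • more:
              Y ‖ Y  ✓

YES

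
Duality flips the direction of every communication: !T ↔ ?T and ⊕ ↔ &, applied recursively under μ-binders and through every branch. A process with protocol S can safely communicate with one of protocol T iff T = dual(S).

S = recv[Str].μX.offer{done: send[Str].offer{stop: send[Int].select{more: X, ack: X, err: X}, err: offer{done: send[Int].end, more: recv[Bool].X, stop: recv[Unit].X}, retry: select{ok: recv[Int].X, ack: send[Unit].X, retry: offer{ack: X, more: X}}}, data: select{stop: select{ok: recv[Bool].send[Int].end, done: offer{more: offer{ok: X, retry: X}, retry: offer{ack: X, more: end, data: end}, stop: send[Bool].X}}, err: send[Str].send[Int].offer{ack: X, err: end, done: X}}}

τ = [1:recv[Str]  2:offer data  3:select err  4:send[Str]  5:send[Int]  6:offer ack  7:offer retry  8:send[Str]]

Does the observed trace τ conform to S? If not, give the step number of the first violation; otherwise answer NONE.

7

@1 recv[Str]  ✓  now at μX.…
@2 offer data  ✓  now at select{stop: select{ok: recv[Bool].send[Int].end, done: offer{more: offer{ok: μX.…, retry: μX.…}, retry: offer{ack: μX.…, more: end, data: end}, stop: send[Bool].μX.…}}, err: send[Str].send[Int].offer{ack: μX.…, err: end, done: μX.…}}
@3 select err  ✓  now at send[Str].send[Int].offer{ack: μX.…, err: end, done: μX.…}
@4 send[Str]  ✓  now at send[Int].offer{ack: μX.…, err: end, done: μX.…}
@5 send[Int]  ✓  now at offer{ack: μX.…, err: end, done: μX.…}
@6 offer ack  ✓  now at μX.…
@7 got offer retry, protocol expects offer done or offer data  ✗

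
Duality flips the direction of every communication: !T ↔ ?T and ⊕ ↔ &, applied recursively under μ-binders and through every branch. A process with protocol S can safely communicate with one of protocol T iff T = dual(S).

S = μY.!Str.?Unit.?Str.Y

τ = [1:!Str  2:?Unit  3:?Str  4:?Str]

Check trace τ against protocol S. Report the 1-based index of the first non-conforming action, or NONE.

4

@1 !Str  ✓  cont: ?Unit.?Str.μY.…
@2 ?Unit  ✓  cont: ?Str.μY.…
@3 ?Str  ✓  cont: μY.…
@4 got ?Str, protocol expects !Str  ✗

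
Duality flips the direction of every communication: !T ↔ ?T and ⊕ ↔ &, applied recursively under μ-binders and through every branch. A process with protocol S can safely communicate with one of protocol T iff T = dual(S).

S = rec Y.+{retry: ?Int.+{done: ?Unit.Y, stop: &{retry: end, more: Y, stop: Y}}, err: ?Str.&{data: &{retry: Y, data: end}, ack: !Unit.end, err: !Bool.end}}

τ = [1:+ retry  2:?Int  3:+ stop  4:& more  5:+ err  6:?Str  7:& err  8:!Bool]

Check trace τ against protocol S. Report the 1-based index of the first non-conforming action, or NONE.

NONE

step 1: + retry  ✓  state: ?Int.+{done: ?Unit.rec Y.…, stop: &{retry: end, more: rec Y.…, stop: rec Y.…}}
step 2: ?Int  ✓  state: +{done: ?Unit.rec Y.…, stop: &{retry: end, more: rec Y.…, stop: rec Y.…}}
step 3: + stop  ✓  state: &{retry: end, more: rec Y.…, stop: rec Y.…}
step 4: & more  ✓  state: rec Y.…
step 5: + err  ✓  state: ?Str.&{data: &{retry: rec Y.…, data: end}, ack: !Unit.end, err: !Bool.end}
step 6: ?Str  ✓  state: &{data: &{retry: rec Y.…, data: end}, ack: !Unit.end, err: !Bool.end}
step 7: & err  ✓  state: !Bool.end
step 8: !Bool  ✓  state: end
τ conforms to S (length 8)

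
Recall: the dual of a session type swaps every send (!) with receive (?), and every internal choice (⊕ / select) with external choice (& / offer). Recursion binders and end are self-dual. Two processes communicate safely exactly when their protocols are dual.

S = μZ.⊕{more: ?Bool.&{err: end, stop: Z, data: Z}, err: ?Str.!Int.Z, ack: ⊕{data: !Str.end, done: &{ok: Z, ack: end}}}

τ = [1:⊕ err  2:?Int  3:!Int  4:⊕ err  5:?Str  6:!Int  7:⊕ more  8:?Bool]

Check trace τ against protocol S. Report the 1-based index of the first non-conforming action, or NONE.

step 1: ⊕ err  match  now at ?Str.!Int.μZ.…
step 2: got ?Int, protocol expects ?Str  ✗

2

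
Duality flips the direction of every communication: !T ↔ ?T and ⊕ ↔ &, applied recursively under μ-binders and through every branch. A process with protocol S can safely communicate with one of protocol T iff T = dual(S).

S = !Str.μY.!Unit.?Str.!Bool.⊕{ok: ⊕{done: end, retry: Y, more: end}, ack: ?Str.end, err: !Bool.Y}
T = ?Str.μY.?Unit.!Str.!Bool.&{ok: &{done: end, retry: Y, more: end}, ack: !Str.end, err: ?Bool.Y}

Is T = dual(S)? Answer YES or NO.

!Str | ?Str  match
  μY | μY  match (rec unchanged)
    !Unit | ?Unit  match
      ?Str | !Str  match
        !Bool | !Bool  ✗ same direction on both sides — not dual

NO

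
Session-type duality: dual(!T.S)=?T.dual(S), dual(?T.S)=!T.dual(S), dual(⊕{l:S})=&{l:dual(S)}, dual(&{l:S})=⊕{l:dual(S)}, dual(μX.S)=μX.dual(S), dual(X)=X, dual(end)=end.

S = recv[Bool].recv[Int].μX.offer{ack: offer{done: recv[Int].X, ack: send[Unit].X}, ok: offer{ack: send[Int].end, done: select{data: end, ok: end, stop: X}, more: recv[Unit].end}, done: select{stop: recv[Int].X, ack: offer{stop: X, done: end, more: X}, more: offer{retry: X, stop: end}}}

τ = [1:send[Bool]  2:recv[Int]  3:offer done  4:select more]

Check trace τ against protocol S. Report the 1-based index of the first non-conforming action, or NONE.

@1 got send[Bool], protocol expects recv[Bool]  ✗

1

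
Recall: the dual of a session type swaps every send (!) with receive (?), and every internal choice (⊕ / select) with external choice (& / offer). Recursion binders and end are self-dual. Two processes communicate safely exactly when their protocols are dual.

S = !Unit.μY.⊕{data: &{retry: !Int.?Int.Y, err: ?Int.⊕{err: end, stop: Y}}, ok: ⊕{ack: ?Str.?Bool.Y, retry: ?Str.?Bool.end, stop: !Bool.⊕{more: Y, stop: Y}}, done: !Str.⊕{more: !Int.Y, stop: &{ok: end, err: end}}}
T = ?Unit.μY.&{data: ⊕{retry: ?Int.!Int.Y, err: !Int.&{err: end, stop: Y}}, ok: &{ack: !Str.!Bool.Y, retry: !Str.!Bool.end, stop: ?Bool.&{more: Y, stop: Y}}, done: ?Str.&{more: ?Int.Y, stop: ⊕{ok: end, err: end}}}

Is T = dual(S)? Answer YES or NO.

YES

!Unit | ?Unit  ✓
  μY | μY  ✓ (binder kept)
    ⊕{data,ok,done} | &{data,ok,done}  ✓ labels match
      [data]
        &{retry,err} | ⊕{retry,err}  ✓ labels match
          [retry]
            !Int | ?Int  ✓
              ?Int | !Int  ✓
                Y | Y  ✓
          [err]
            ?Int | !Int  ✓
              ⊕{err,stop} | &{err,stop}  ✓ labels match
                [err]
                  end | end  ✓
                [stop]
                  Y | Y  ✓
      [ok]
        ⊕{ack,retry,stop} | &{ack,retry,stop}  ✓ labels match
          [ack]
            ?Str | !Str  ✓
              ?Bool | !Bool  ✓
                Y | Y  ✓
          [retry]
            ?Str | !Str  ✓
              ?Bool | !Bool  ✓
                end | end  ✓
          [stop]
            !Bool | ?Bool  ✓
              ⊕{more,stop} | &{more,stop}  ✓ labels match
                [more]
                  Y | Y  ✓
                [stop]
                  Y | Y  ✓
      [done]
        !Str | ?Str  ✓
          ⊕{more,stop} | &{more,stop}  ✓ labels match
            [more]
              !Int | ?Int  ✓
                Y | Y  ✓
            [stop]
              &{ok,err} | ⊕{ok,err}  ✓ labels match
                [ok]
                  end | end  ✓
                [err]
                  end | end  ✓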